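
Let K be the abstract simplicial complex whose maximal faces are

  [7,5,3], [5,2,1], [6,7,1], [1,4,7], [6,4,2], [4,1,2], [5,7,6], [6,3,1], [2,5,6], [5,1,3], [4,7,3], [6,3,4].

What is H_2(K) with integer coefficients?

H_2 = 0.

Fix the vertex order 1 < 2 < 3 < 4 < 5 < 6 < 7 and write every simplex with vertices in increasing order. Then dim K = 2 and the simplices of K are:

  0-simplices (7): [1], [2], [3], [4], [5], [6], [7]
  1-simplices (18): [1,2], [1,3], [1,4], [1,5], [1,6], [1,7], [2,4], [2,5], [2,6], [3,4], [3,5], [3,6], [3,7], [4,6], [4,7], [5,6], [5,7], [6,7]
  2-simplices (12): [1,2,4], [1,2,5], [1,3,5], [1,3,6], [1,4,7], [1,6,7], [2,4,6], [2,5,6], [3,4,6], [3,4,7], [3,5,7], [5,6,7]

so the chain groups are C_0 ≅ Z^7, C_1 ≅ Z^18, C_2 ≅ Z^12.

Boundary ∂_1: C_1 → C_0 sends each edge [p,q] (with p < q) to q − p.
As a 7×18 matrix over Z this has rank 6, with invariant factors (1,1,1,1,1,1).

Boundary ∂_2: C_2 → C_1 maps a triangle to the signed sum of its edges. For instance
  ∂[1,2,5] = [2,5] − [1,5] + [1,2],
  ∂[1,3,6] = [3,6] − [1,6] + [1,3].
The resulting 18×12 matrix has rank 12, and its Smith normal form has invariant factors (1,1,1,1,1,1,1,1,1,1,1,2).

From H_k ≅ ker(∂_k) / im(∂_{k+1}) we obtain:

  H_2: rank ker ∂_2 − rank ∂_3 = (12 − 12) − 0 = 0, and there is no ∂_3, so H_2 ≅ 0.

(K is a triangulation of the real projective plane RP^2.)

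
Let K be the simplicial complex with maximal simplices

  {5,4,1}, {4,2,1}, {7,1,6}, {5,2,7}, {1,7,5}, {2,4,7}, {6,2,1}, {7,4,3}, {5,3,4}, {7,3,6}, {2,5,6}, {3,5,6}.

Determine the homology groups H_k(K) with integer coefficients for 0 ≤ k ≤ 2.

H_0 = Z,  H_1 = Z/2Z,  H_2 = 0.

Fix the vertex order 1 < 2 < 3 < 4 < 5 < 6 < 7 and write every simplex with vertices in increasing order. Then dim K = 2 and the simplices of K are:

  0-simplices (7): [1], [2], [3], [4], [5], [6], [7]
  1-simplices (18): [1,2], [1,4], [1,5], [1,6], [1,7], [2,4], [2,5], [2,6], [2,7], [3,4], [3,5], [3,6], [3,7], [4,5], [4,7], [5,6], [5,7], [6,7]
  2-simplices (12): [1,2,4], [1,2,6], [1,4,5], [1,5,7], [1,6,7], [2,4,7], [2,5,6], [2,5,7], [3,4,5], [3,4,7], [3,5,6], [3,6,7]

giving chain groups C_0 ≅ Z^7, C_1 ≅ Z^18, C_2 ≅ Z^12.

The boundary map ∂_1: C_1 → C_0 maps an edge to its endpoints' difference, ∂[p,q] = q − p. For instance
  ∂[3,5] = [5] − [3].
As a 7×18 matrix over Z this has rank 6, with invariant factors (1,1,1,1,1,1).

∂_2: C_2 → C_1 acts by ∂[p,q,r] = [q,r] − [p,r] + [p,q]. For instance
  ∂[2,5,7] = [5,7] − [2,7] + [2,5],
  ∂[3,4,5] = [4,5] − [3,5] + [3,4].
The resulting 18×12 matrix has rank 12, and its Smith normal form has invariant factors (1,1,1,1,1,1,1,1,1,1,1,2).

Reading off H_k = ker ∂_k / im ∂_{k+1}:

  H_0: rank C_0 − rank ∂_1 = 7 − 6 = 1, and the invariant factors of ∂_1 are all 1, so H_0 = Z.
  H_1: rank ker ∂_1 − rank ∂_2 = (18 − 6) − 12 = 0, and ∂_2 has invariant factor 2 > 1, so H_1 = Z/2Z.
  H_2: rank ker ∂_2 − rank ∂_3 = (12 − 12) − 0 = 0, and there is no ∂_3, so H_2 = 0.

(K is a triangulation of the real projective plane RP^2.)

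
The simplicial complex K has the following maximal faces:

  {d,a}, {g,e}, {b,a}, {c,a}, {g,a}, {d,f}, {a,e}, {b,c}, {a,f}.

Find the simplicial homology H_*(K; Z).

H_0 = Z,  H_1 = Z^3.

Take the total order a < b < c < d < e < f < g on the vertex set. Then K (dimension 1) consists of the simplices:

  0-simplices (7): a, b, c, d, e, f, g
  1-simplices (9): ab, ac, ad, ae, af, ag, bc, df, eg

Hence C_0 ≅ Z^7, C_1 ≅ Z^9.

∂_1: C_1 → C_0 sends each edge [p,q] (with p < q) to q − p. For instance
  ∂ac = c − a.
As a 7×9 matrix over Z this has rank 6, with invariant factors (1,1,1,1,1,1).

From H_k ≅ ker(∂_k) / im(∂_{k+1}) we obtain:

  H_0: rank C_0 − rank ∂_1 = 7 − 6 = 1, and the invariant factors of ∂_1 are all 1, so H_0 = Z.
  H_1: rank ker ∂_1 − rank ∂_2 = (9 − 6) − 0 = 3, and there is no ∂_2, so H_1 = Z^3.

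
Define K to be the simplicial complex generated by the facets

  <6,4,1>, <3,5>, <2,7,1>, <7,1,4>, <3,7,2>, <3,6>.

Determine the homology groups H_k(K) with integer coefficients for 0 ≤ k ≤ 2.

H_0 = Z,  H_1 = Z,  H_2 = 0.

Order the vertices as 1 < 2 < 3 < 4 < 5 < 6 < 7. Listing each simplex with vertices in this order, K has dimension 2 with simplices:

  0-simplices (7): [1], [2], [3], [4], [5], [6], [7]
  1-simplices (11): [1,2], [1,4], [1,6], [1,7], [2,3], [2,7], [3,5], [3,6], [3,7], [4,6], [4,7]
  2-simplices (4): [1,2,7], [1,4,6], [1,4,7], [2,3,7]

giving chain groups C_0 ≅ Z^7, C_1 ≅ Z^11, C_2 ≅ Z^4.

∂_1: C_1 → C_0 is given by ∂[p,q] = [q] − [p].
The 7×11 boundary matrix has rank 6 and Smith normal form diag(1,1,1,1,1,1).

Boundary ∂_2: C_2 → C_1 maps a triangle to the signed sum of its edges. For instance
  ∂[1,4,6] = [4,6] − [1,6] + [1,4],
  ∂[2,3,7] = [3,7] − [2,7] + [2,3].
This gives a 11×4 integer matrix of rank 4; reducing to Smith normal form yields diagonal entries (1,1,1,1).

From H_k ≅ ker(∂_k) / im(∂_{k+1}) we obtain:

  H_0: rank C_0 − rank ∂_1 = 7 − 6 = 1, and the invariant factors of ∂_1 are all 1, so H_0 ≅ Z.
  H_1: rank ker ∂_1 − rank ∂_2 = (11 − 6) − 4 = 1, and the invariant factors of ∂_2 are all 1, so H_1 ≅ Z.
  H_2: rank ker ∂_2 − rank ∂_3 = (4 − 4) − 0 = 0, and there is no ∂_3, so H_2 ≅ 0.

As a check, the Euler characteristic is 7 − 11 + 4 = 0, which agrees with 1 − 1 + 0 = 0.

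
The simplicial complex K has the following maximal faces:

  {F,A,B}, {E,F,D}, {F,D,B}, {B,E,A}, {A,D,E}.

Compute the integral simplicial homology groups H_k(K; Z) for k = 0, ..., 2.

We work with the vertex ordering A < B < D < E < F. The simplices of K, each written with vertices in increasing order, are:

  0-simplices (5): A, B, D, E, F
  1-simplices (10): AB, AD, AE, AF, BD, BE, BF, DE, DF, EF
  2-simplices (5): ABE, ABF, ADE, BDF, DEF

Hence C_0 ≅ Z^5, C_1 ≅ Z^10, C_2 ≅ Z^5.

The boundary map ∂_1: C_1 → C_0 maps an edge to its endpoints' difference, ∂[p,q] = q − p.
The resulting 5×10 matrix has rank 4, and its Smith normal form has invariant factors (1,1,1,1).

∂_2: C_2 → C_1 sends each 2-simplex [p,q,r] to [q,r] − [p,r] + [p,q]. For instance
  ∂BDF = DF − BF + BD,
  ∂ABF = BF − AF + AB.
The 10×5 boundary matrix has rank 5 and Smith normal form diag(1,1,1,1,1).

From H_k ≅ ker(∂_k) / im(∂_{k+1}) we obtain:

  H_0: rank C_0 − rank ∂_1 = 5 − 4 = 1, and the invariant factors of ∂_1 are all 1, so H_0 = Z.
  H_1: rank ker ∂_1 − rank ∂_2 = (10 − 4) − 5 = 1, and the invariant factors of ∂_2 are all 1, so H_1 = Z.
  H_2: rank ker ∂_2 − rank ∂_3 = (5 − 5) − 0 = 0, and there is no ∂_3, so H_2 = 0.

(K is a triangulation of the Möbius band.)

H_0 = Z,  H_1 = Z,  H_2 = 0.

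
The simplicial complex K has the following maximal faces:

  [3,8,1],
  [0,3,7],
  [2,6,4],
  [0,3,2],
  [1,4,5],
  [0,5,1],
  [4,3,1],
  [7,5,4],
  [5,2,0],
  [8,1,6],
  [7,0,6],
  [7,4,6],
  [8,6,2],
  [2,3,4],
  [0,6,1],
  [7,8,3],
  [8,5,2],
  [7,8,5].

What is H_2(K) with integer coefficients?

K has 9 vertices, 27 edges, 18 triangles.
rank ∂_2 = 17, rank ∂_3 = 0 ⇒ b_2 = 18 − 17 − 0 = 1. So H_2 = Z.

H_2 = Z.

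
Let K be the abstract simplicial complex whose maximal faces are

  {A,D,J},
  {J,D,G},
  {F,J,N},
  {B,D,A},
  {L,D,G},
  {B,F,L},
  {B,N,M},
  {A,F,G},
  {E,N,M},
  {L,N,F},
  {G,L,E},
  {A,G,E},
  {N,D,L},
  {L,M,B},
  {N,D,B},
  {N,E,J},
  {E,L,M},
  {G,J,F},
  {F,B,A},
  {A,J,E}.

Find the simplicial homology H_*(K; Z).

H_0 = Z,  H_1 = Z ⊕ Z/2,  H_2 = 0.

Order the vertices as A < B < D < E < F < G < J < L < M < N. Listing each simplex with vertices in this order, K has dimension 2 with simplices:

  0-simplices (10): A, B, D, E, F, G, J, L, M, N
  1-simplices (30): AB, AD, AE, AF, AG, AJ, BD, BF, BL, BM, BN, DG, DJ, DL, DN, EG, EJ, EL, EM, EN, FG, FJ, FL, FN, GJ, GL, JN, LM, LN, MN
  2-simplices (20): ABD, ABF, ADJ, AEG, AEJ, AFG, BDN, BFL, BLM, BMN, DGJ, DGL, DLN, EGL, EJN, ELM, EMN, FGJ, FJN, FLN

so the chain groups are C_0 ≅ Z^10, C_1 ≅ Z^30, C_2 ≅ Z^20.

Boundary ∂_1: C_1 → C_0 maps an edge to its endpoints' difference, ∂[p,q] = q − p. For instance
  ∂FL = L − F.
The resulting 10×30 matrix has rank 9, and its Smith normal form has invariant factors (1,1,1,1,1,1,1,1,1).

∂_2: C_2 → C_1 maps a triangle to the signed sum of its edges. For instance
  ∂BMN = MN − BN + BM,
  ∂EGL = GL − EL + EG.
The resulting 30×20 matrix has rank 20, and its Smith normal form has invariant factors (1,1,1,1,1,1,1,1,1,1,1,1,1,1,1,1,1,1,1,2).

Computing H_k = (kernel of ∂_k) / (image of ∂_{k+1}):

  H_0: rank C_0 − rank ∂_1 = 10 − 9 = 1, and the invariant factors of ∂_1 are all 1, so H_0 ≅ Z.
  H_1: rank ker ∂_1 − rank ∂_2 = (30 − 9) − 20 = 1, and ∂_2 has invariant factor 2 > 1, so H_1 ≅ Z ⊕ Z/2.
  H_2: rank ker ∂_2 − rank ∂_3 = (20 − 20) − 0 = 0, and there is no ∂_3, so H_2 ≅ 0.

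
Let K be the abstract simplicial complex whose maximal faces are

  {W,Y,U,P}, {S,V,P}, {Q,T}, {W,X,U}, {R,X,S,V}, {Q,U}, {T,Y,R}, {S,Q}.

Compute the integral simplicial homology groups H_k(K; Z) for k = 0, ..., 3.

H_0 ≅ Z,  H_1 ≅ Z^4,  H_2 = 0,  H_3 = 0.

K has 10 vertices, 22 edges, 11 triangles, 2 3-simplices.
rank ∂_0 = 0, rank ∂_1 = 9 ⇒ b_0 = 10 − 0 − 9 = 1; all invariant factors of ∂_1 are 1 so no torsion. So H_0 = Z.
rank ∂_1 = 9, rank ∂_2 = 9 ⇒ b_1 = 22 − 9 − 9 = 4; all invariant factors of ∂_2 are 1 so no torsion. So H_1 = Z^4.
rank ∂_2 = 9, rank ∂_3 = 2 ⇒ b_2 = 11 − 9 − 2 = 0; all invariant factors of ∂_3 are 1 so no torsion. So H_2 = 0.
rank ∂_3 = 2, rank ∂_4 = 0 ⇒ b_3 = 2 − 2 − 0 = 0. So H_3 = 0.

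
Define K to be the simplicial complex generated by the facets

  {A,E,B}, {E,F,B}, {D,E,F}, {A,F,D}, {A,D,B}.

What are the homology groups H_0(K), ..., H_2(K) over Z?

H_0 = Z,  H_1 = Z,  H_2 = 0.

We work with the vertex ordering A < B < D < E < F. The simplices of K, each written with vertices in increasing order, are:

  0-simplices (5): A, B, D, E, F
  1-simplices (10): AB, AD, AE, AF, BD, BE, BF, DE, DF, EF
  2-simplices (5): ABD, ABE, ADF, BEF, DEF

Hence C_0 ≅ Z^5, C_1 ≅ Z^10, C_2 ≅ Z^5.

∂_1: C_1 → C_0 is given by ∂[p,q] = [q] − [p].
The 5×10 boundary matrix has rank 4 and Smith normal form diag(1,1,1,1).

∂_2: C_2 → C_1 sends each 2-simplex [p,q,r] to [q,r] − [p,r] + [p,q]. For instance
  ∂DEF = EF − DF + DE,
  ∂BEF = EF − BF + BE.
This gives a 10×5 integer matrix of rank 5; reducing to Smith normal form yields diagonal entries (1,1,1,1,1).

Now H_k = ker ∂_k / im ∂_{k+1}, so:

  H_0: rank C_0 − rank ∂_1 = 5 − 4 = 1, and the invariant factors of ∂_1 are all 1, so H_0 ≅ Z.
  H_1: rank ker ∂_1 − rank ∂_2 = (10 − 4) − 5 = 1, and the invariant factors of ∂_2 are all 1, so H_1 ≅ Z.
  H_2: rank ker ∂_2 − rank ∂_3 = (5 − 5) − 0 = 0, and there is no ∂_3, so H_2 ≅ 0.

(K is a triangulation of the Möbius band.)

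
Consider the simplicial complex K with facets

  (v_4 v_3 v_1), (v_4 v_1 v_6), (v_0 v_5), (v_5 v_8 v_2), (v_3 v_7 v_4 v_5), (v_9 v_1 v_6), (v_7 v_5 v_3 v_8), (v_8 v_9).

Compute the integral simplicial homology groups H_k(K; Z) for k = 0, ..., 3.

Fix the vertex order v_0 < v_1 < v_2 < v_3 < v_4 < v_5 < v_6 < v_7 < v_8 < v_9 and write every simplex with vertices in increasing order. Then dim K = 3 and the simplices of K are:

  0-simplices (10): [v_0], [v_1], [v_2], [v_3], [v_4], [v_5], [v_6], [v_7], [v_8], [v_9]
  1-simplices (19): (19 of them)
  2-simplices (11): (11 of them)
  3-simplices (2): [v_3,v_4,v_5,v_7], [v_3,v_5,v_7,v_8]

Hence C_0 ≅ Z^10, C_1 ≅ Z^19, C_2 ≅ Z^11, C_3 ≅ Z^2.

∂_1: C_1 → C_0 maps an edge to its endpoints' difference, ∂[p,q] = q − p. For instance
  ∂[v_5,v_8] = [v_8] − [v_5].
The 10×19 boundary matrix has rank 9 and Smith normal form diag(1,1,1,1,1,1,1,1,1).

The boundary map ∂_2: C_2 → C_1 maps a triangle to the signed sum of its edges. For instance
  ∂[v_3,v_4,v_7] = [v_4,v_7] − [v_3,v_7] + [v_3,v_4],
  ∂[v_1,v_6,v_9] = [v_6,v_9] − [v_1,v_9] + [v_1,v_6].
This gives a 19×11 integer matrix of rank 9; reducing to Smith normal form yields diagonal entries (1,1,1,1,1,1,1,1,1).

∂_3: C_3 → C_2 sends each 3-simplex σ to the alternating sum Σ_i (−1)^i (σ with its i-th vertex removed). For instance
  ∂[v_3,v_4,v_5,v_7] = [v_4,v_5,v_7] − [v_3,v_5,v_7] + [v_3,v_4,v_7] − [v_3,v_4,v_5],
  ∂[v_3,v_5,v_7,v_8] = [v_5,v_7,v_8] − [v_3,v_7,v_8] + [v_3,v_5,v_8] − [v_3,v_5,v_7].
The resulting 11×2 matrix has rank 2, and its Smith normal form has invariant factors (1,1).

From H_k ≅ ker(∂_k) / im(∂_{k+1}) we obtain:

  H_0: rank C_0 − rank ∂_1 = 10 − 9 = 1, and the invariant factors of ∂_1 are all 1, so H_0 ≅ Z.
  H_1: rank ker ∂_1 − rank ∂_2 = (19 − 9) − 9 = 1, and the invariant factors of ∂_2 are all 1, so H_1 ≅ Z.
  H_2: rank ker ∂_2 − rank ∂_3 = (11 − 9) − 2 = 0, and the invariant factors of ∂_3 are all 1, so H_2 ≅ 0.
  H_3: rank ker ∂_3 − rank ∂_4 = (2 − 2) − 0 = 0, and there is no ∂_4, so H_3 ≅ 0.

H_0 ≅ Z,  H_1 ≅ Z,  H_2 = 0,  H_3 = 0.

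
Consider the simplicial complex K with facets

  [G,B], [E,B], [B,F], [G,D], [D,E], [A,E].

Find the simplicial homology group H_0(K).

Take the total order A < B < D < E < F < G on the vertex set. Then K (dimension 1) consists of the simplices:

  0-simplices (6): A, B, D, E, F, G
  1-simplices (6): AE, BE, BF, BG, DE, DG

Hence C_0 ≅ Z^6, C_1 ≅ Z^6.

∂_1: C_1 → C_0 is given by ∂[p,q] = [q] − [p].
As a 6×6 matrix over Z this has rank 5, with invariant factors (1,1,1,1,1).

Reading off H_k = ker ∂_k / im ∂_{k+1}:

  H_0: rank C_0 − rank ∂_1 = 6 − 5 = 1, and the invariant factors of ∂_1 are all 1, so H_0 = Z.

H_0 = Z.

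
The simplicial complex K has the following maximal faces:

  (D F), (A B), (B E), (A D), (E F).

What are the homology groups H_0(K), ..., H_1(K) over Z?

H_0 ≅ Z,  H_1 ≅ Z.

K has 5 vertices, 5 edges.
rank ∂_0 = 0, rank ∂_1 = 4 ⇒ b_0 = 5 − 0 − 4 = 1; all invariant factors of ∂_1 are 1 so no torsion. So H_0 = Z.
rank ∂_1 = 4, rank ∂_2 = 0 ⇒ b_1 = 5 − 4 − 0 = 1. So H_1 = Z.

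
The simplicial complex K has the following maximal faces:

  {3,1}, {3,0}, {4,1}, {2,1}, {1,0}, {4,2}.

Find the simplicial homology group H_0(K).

Fix the vertex order 0 < 1 < 2 < 3 < 4 and write every simplex with vertices in increasing order. Then dim K = 1 and the simplices of K are:

  0-simplices (5): [0], [1], [2], [3], [4]
  1-simplices (6): [0,1], [0,3], [1,2], [1,3], [1,4], [2,4]

giving chain groups C_0 ≅ Z^5, C_1 ≅ Z^6.

Boundary ∂_1: C_1 → C_0 is given by ∂[p,q] = [q] − [p]. For instance
  ∂[2,4] = [4] − [2].
This gives a 5×6 integer matrix of rank 4; reducing to Smith normal form yields diagonal entries (1,1,1,1).

Reading off H_k = ker ∂_k / im ∂_{k+1}:

  H_0: rank C_0 − rank ∂_1 = 5 − 4 = 1, and the invariant factors of ∂_1 are all 1, so H_0 ≅ Z.

H_0 ≅ Z.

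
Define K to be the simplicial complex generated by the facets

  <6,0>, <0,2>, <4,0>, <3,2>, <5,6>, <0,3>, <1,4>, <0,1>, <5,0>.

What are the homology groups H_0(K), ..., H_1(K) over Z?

H_0 = Z,  H_1 = Z^3.

Take the total order 0 < 1 < 2 < 3 < 4 < 5 < 6 on the vertex set. Then K (dimension 1) consists of the simplices:

  0-simplices (7): [0], [1], [2], [3], [4], [5], [6]
  1-simplices (9): [0,1], [0,2], [0,3], [0,4], [0,5], [0,6], [1,4], [2,3], [5,6]

so the chain groups are C_0 ≅ Z^7, C_1 ≅ Z^9.

Boundary ∂_1: C_1 → C_0 maps an edge to its endpoints' difference, ∂[p,q] = q − p. For instance
  ∂[5,6] = [6] − [5].
As a 7×9 matrix over Z this has rank 6, with invariant factors (1,1,1,1,1,1).

Now H_k = ker ∂_k / im ∂_{k+1}, so:

  H_0: rank C_0 − rank ∂_1 = 7 − 6 = 1, and the invariant factors of ∂_1 are all 1, so H_0 = Z.
  H_1: rank ker ∂_1 − rank ∂_2 = (9 − 6) − 0 = 3, and there is no ∂_2, so H_1 = Z^3.

As a check, the Euler characteristic is 7 − 9 = -2, which agrees with 1 − 3 = -2.
(K is a triangulation of a wedge of 3 circles.)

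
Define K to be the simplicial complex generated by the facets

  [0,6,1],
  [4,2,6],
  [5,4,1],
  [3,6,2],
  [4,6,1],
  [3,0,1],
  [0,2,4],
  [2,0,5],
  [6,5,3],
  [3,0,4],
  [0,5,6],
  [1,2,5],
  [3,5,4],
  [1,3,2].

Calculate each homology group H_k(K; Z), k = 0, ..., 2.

H_0 = Z,  H_1 = Z^2,  H_2 = Z.

We work with the vertex ordering 0 < 1 < 2 < 3 < 4 < 5 < 6. The simplices of K, each written with vertices in increasing order, are:

  0-simplices (7): [0], [1], [2], [3], [4], [5], [6]
  1-simplices (21): [0,1], [0,2], [0,3], [0,4], [0,5], [0,6], [1,2], [1,3], [1,4], [1,5], [1,6], [2,3], [2,4], [2,5], [2,6], [3,4], [3,5], [3,6], [4,5], [4,6], [5,6]
  2-simplices (14): [0,1,3], [0,1,6], [0,2,4], [0,2,5], [0,3,4], [0,5,6], [1,2,3], [1,2,5], [1,4,5], [1,4,6], [2,3,6], [2,4,6], [3,4,5], [3,5,6]

so the chain groups are C_0 ≅ Z^7, C_1 ≅ Z^21, C_2 ≅ Z^14.

∂_1: C_1 → C_0 is given by ∂[p,q] = [q] − [p].
As a 7×21 matrix over Z this has rank 6, with invariant factors (1,1,1,1,1,1).

Boundary ∂_2: C_2 → C_1 sends each 2-simplex [p,q,r] to [q,r] − [p,r] + [p,q]. For instance
  ∂[0,2,5] = [2,5] − [0,5] + [0,2],
  ∂[2,4,6] = [4,6] − [2,6] + [2,4].
As a 21×14 matrix over Z this has rank 13, with invariant factors (1,1,1,1,1,1,1,1,1,1,1,1,1).

Now H_k = ker ∂_k / im ∂_{k+1}, so:

  H_0: rank C_0 − rank ∂_1 = 7 − 6 = 1, and the invariant factors of ∂_1 are all 1, so H_0 ≅ Z.
  H_1: rank ker ∂_1 − rank ∂_2 = (21 − 6) − 13 = 2, and the invariant factors of ∂_2 are all 1, so H_1 ≅ Z^2.
  H_2: rank ker ∂_2 − rank ∂_3 = (14 − 13) − 0 = 1, and there is no ∂_3, so H_2 ≅ Z.

As a check, the Euler characteristic is 7 − 21 + 14 = 0, which agrees with 1 − 2 + 1 = 0.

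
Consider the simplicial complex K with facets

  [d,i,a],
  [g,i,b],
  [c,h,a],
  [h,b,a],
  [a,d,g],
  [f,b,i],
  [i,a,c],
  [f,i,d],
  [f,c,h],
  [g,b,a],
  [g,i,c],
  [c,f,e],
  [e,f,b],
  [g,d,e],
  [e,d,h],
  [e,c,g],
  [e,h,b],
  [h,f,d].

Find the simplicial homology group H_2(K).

Take the total order a < b < c < d < e < f < g < h < i on the vertex set. Then K (dimension 2) consists of the simplices:

  0-simplices (9): a, b, c, d, e, f, g, h, i
  1-simplices (27): ab, ac, ad, ag, ah, ai, be, bf, bg, bh, bi, ce, cf, cg, ch, ci, de, df, dg, dh, di, ef, eg, eh, fh, fi, gi
  2-simplices (18): abg, abh, ach, aci, adg, adi, bef, beh, bfi, bgi, cef, ceg, cfh, cgi, deg, deh, dfh, dfi

so the chain groups are C_0 ≅ Z^9, C_1 ≅ Z^27, C_2 ≅ Z^18.

Boundary ∂_1: C_1 → C_0 sends each edge [p,q] (with p < q) to q − p.
The resulting 9×27 matrix has rank 8, and its Smith normal form has invariant factors (1,1,1,1,1,1,1,1).

∂_2: C_2 → C_1 acts by ∂[p,q,r] = [q,r] − [p,r] + [p,q]. For instance
  ∂deg = eg − dg + de,
  ∂ceg = eg − cg + ce.
As a 27×18 matrix over Z this has rank 18, with invariant factors (1,1,1,1,1,1,1,1,1,1,1,1,1,1,1,1,1,2).

From H_k ≅ ker(∂_k) / im(∂_{k+1}) we obtain:

  H_2: rank ker ∂_2 − rank ∂_3 = (18 − 18) − 0 = 0, and there is no ∂_3, so H_2 ≅ 0.

H_2 = 0.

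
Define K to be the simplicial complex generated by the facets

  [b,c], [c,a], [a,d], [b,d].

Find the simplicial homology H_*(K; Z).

K has 4 vertices, 4 edges.
rank ∂_0 = 0, rank ∂_1 = 3 ⇒ b_0 = 4 − 0 − 3 = 1; all invariant factors of ∂_1 are 1 so no torsion. So H_0 = Z.
rank ∂_1 = 3, rank ∂_2 = 0 ⇒ b_1 = 4 − 3 − 0 = 1. So H_1 = Z.

H_0 ≅ Z,  H_1 ≅ Z.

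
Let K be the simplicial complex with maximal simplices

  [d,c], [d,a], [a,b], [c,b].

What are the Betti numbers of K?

b_0 = 1, b_1 = 1.

We work with the vertex ordering a < b < c < d. The simplices of K, each written with vertices in increasing order, are:

  0-simplices (4): a, b, c, d
  1-simplices (4): ab, ad, bc, cd

so the chain groups are C_0 ≅ Z^4, C_1 ≅ Z^4.

Boundary ∂_1: C_1 → C_0 is given by ∂[p,q] = [q] − [p]. For instance
  ∂ab = b − a.
As a 4×4 matrix over Z this has rank 3, with invariant factors (1,1,1).

Computing H_k = (kernel of ∂_k) / (image of ∂_{k+1}):

  H_0: rank C_0 − rank ∂_1 = 4 − 3 = 1, and the invariant factors of ∂_1 are all 1, so H_0 ≅ Z.
  H_1: rank ker ∂_1 − rank ∂_2 = (4 − 3) − 0 = 1, and there is no ∂_2, so H_1 ≅ Z.

As a check, the Euler characteristic is 4 − 4 = 0, which agrees with 1 − 1 = 0.

Hence the Betti numbers are b_0 = 1, b_1 = 1.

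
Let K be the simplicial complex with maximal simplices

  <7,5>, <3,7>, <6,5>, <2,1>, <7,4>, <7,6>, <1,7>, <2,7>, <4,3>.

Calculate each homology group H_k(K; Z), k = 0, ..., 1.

H_0 = Z,  H_1 = Z^3.

We work with the vertex ordering 1 < 2 < 3 < 4 < 5 < 6 < 7. The simplices of K, each written with vertices in increasing order, are:

  0-simplices (7): [1], [2], [3], [4], [5], [6], [7]
  1-simplices (9): [1,2], [1,7], [2,7], [3,4], [3,7], [4,7], [5,6], [5,7], [6,7]

giving chain groups C_0 ≅ Z^7, C_1 ≅ Z^9.

∂_1: C_1 → C_0 is given by ∂[p,q] = [q] − [p]. For instance
  ∂[5,6] = [6] − [5].
As a 7×9 matrix over Z this has rank 6, with invariant factors (1,1,1,1,1,1).

Computing H_k = (kernel of ∂_k) / (image of ∂_{k+1}):

  H_0: rank C_0 − rank ∂_1 = 7 − 6 = 1, and the invariant factors of ∂_1 are all 1, so H_0 ≅ Z.
  H_1: rank ker ∂_1 − rank ∂_2 = (9 − 6) − 0 = 3, and there is no ∂_2, so H_1 ≅ Z^3.

As a check, the Euler characteristic is 7 − 9 = -2, which agrees with 1 − 3 = -2.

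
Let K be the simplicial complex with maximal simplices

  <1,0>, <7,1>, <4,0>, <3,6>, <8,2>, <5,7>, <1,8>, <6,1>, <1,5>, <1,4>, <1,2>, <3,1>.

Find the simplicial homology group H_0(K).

H_0 ≅ Z.

We work with the vertex ordering 0 < 1 < 2 < 3 < 4 < 5 < 6 < 7 < 8. The simplices of K, each written with vertices in increasing order, are:

  0-simplices (9): [0], [1], [2], [3], [4], [5], [6], [7], [8]
  1-simplices (12): [0,1], [0,4], [1,2], [1,3], [1,4], [1,5], [1,6], [1,7], [1,8], [2,8], [3,6], [5,7]

giving chain groups C_0 ≅ Z^9, C_1 ≅ Z^12.

The boundary map ∂_1: C_1 → C_0 sends each edge [p,q] (with p < q) to q − p. For instance
  ∂[2,8] = [8] − [2].
The resulting 9×12 matrix has rank 8, and its Smith normal form has invariant factors (1,1,1,1,1,1,1,1).

Computing H_k = (kernel of ∂_k) / (image of ∂_{k+1}):

  H_0: rank C_0 − rank ∂_1 = 9 − 8 = 1, and the invariant factors of ∂_1 are all 1, so H_0 = Z.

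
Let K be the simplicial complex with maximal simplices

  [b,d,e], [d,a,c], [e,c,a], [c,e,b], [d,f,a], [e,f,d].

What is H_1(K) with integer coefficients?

Order the vertices as a < b < c < d < e < f. Listing each simplex with vertices in this order, K has dimension 2 with simplices:

  0-simplices (6): a, b, c, d, e, f
  1-simplices (12): ac, ad, ae, af, bc, bd, be, cd, ce, de, df, ef
  2-simplices (6): acd, ace, adf, bce, bde, def

so the chain groups are C_0 ≅ Z^6, C_1 ≅ Z^12, C_2 ≅ Z^6.

The boundary map ∂_1: C_1 → C_0 sends each edge [p,q] (with p < q) to q − p. For instance
  ∂bd = d − b.
The 6×12 boundary matrix has rank 5 and Smith normal form diag(1,1,1,1,1).

Boundary ∂_2: C_2 → C_1 maps a triangle to the signed sum of its edges. For instance
  ∂adf = df − af + ad,
  ∂def = ef − df + de.
The 12×6 boundary matrix has rank 6 and Smith normal form diag(1,1,1,1,1,1).

From H_k ≅ ker(∂_k) / im(∂_{k+1}) we obtain:

  H_1: rank ker ∂_1 − rank ∂_2 = (12 − 5) − 6 = 1, and the invariant factors of ∂_2 are all 1, so H_1 ≅ Z.

H_1 = Z.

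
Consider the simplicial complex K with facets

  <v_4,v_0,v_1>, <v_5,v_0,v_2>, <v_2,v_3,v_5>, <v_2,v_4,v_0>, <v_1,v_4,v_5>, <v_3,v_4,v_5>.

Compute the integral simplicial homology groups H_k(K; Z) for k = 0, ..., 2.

K has 6 vertices, 12 edges, 6 triangles.
rank ∂_0 = 0, rank ∂_1 = 5 ⇒ b_0 = 6 − 0 − 5 = 1; all invariant factors of ∂_1 are 1 so no torsion. So H_0 = Z.
rank ∂_1 = 5, rank ∂_2 = 6 ⇒ b_1 = 12 − 5 − 6 = 1; all invariant factors of ∂_2 are 1 so no torsion. So H_1 = Z.
rank ∂_2 = 6, rank ∂_3 = 0 ⇒ b_2 = 6 − 6 − 0 = 0. So H_2 = 0.

H_0 = Z,  H_1 = Z,  H_2 = 0.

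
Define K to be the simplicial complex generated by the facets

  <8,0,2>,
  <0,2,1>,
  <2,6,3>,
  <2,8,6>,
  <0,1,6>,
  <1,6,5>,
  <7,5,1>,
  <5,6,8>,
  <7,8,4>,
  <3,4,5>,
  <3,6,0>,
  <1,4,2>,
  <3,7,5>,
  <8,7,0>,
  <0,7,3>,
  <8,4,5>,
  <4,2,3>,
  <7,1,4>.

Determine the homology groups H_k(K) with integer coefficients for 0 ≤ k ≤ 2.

H_0 ≅ Z,  H_1 ≅ Z ⊕ Z/2,  H_2 = 0.

Fix the vertex order 0 < 1 < 2 < 3 < 4 < 5 < 6 < 7 < 8 and write every simplex with vertices in increasing order. Then dim K = 2 and the simplices of K are:

  0-simplices (9): [0], [1], [2], [3], [4], [5], [6], [7], [8]
  1-simplices (27): (27 of them)
  2-simplices (18): [0,1,2], [0,1,6], [0,2,8], [0,3,6], [0,3,7], [0,7,8], [1,2,4], [1,4,7], [1,5,6], [1,5,7], [2,3,4], [2,3,6], [2,6,8], [3,4,5], [3,5,7], [4,5,8], [4,7,8], [5,6,8]

Hence C_0 ≅ Z^9, C_1 ≅ Z^27, C_2 ≅ Z^18.

The boundary map ∂_1: C_1 → C_0 sends each edge [p,q] (with p < q) to q − p.
As a 9×27 matrix over Z this has rank 8, with invariant factors (1,1,1,1,1,1,1,1).

Boundary ∂_2: C_2 → C_1 sends each 2-simplex [p,q,r] to [q,r] − [p,r] + [p,q]. For instance
  ∂[1,5,7] = [5,7] − [1,7] + [1,5],
  ∂[2,3,4] = [3,4] − [2,4] + [2,3].
As a 27×18 matrix over Z this has rank 18, with invariant factors (1,1,1,1,1,1,1,1,1,1,1,1,1,1,1,1,1,2).

Now H_k = ker ∂_k / im ∂_{k+1}, so:

  H_0: rank C_0 − rank ∂_1 = 9 − 8 = 1, and the invariant factors of ∂_1 are all 1, so H_0 ≅ Z.
  H_1: rank ker ∂_1 − rank ∂_2 = (27 − 8) − 18 = 1, and ∂_2 has invariant factor 2 > 1, so H_1 ≅ Z ⊕ Z/2.
  H_2: rank ker ∂_2 − rank ∂_3 = (18 − 18) − 0 = 0, and there is no ∂_3, so H_2 ≅ 0.

As a check, the Euler characteristic is 9 − 27 + 18 = 0, which agrees with 1 − 1 + 0 = 0.
(K is a triangulation of the Klein bottle.)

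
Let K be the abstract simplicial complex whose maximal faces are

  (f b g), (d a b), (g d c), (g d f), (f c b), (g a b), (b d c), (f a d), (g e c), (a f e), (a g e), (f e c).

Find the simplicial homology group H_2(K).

Fix the vertex order a < b < c < d < e < f < g and write every simplex with vertices in increasing order. Then dim K = 2 and the simplices of K are:

  0-simplices (7): a, b, c, d, e, f, g
  1-simplices (18): ab, ad, ae, af, ag, bc, bd, bf, bg, cd, ce, cf, cg, df, dg, ef, eg, fg
  2-simplices (12): abd, abg, adf, aef, aeg, bcd, bcf, bfg, cdg, cef, ceg, dfg

so the chain groups are C_0 ≅ Z^7, C_1 ≅ Z^18, C_2 ≅ Z^12.

∂_1: C_1 → C_0 maps an edge to its endpoints' difference, ∂[p,q] = q − p. For instance
  ∂ad = d − a.
The resulting 7×18 matrix has rank 6, and its Smith normal form has invariant factors (1,1,1,1,1,1).

∂_2: C_2 → C_1 acts by ∂[p,q,r] = [q,r] − [p,r] + [p,q]. For instance
  ∂abg = bg − ag + ab,
  ∂aef = ef − af + ae.
As a 18×12 matrix over Z this has rank 12, with invariant factors (1,1,1,1,1,1,1,1,1,1,1,2).

Computing H_k = (kernel of ∂_k) / (image of ∂_{k+1}):

  H_2: rank ker ∂_2 − rank ∂_3 = (12 − 12) − 0 = 0, and there is no ∂_3, so H_2 ≅ 0.

H_2 = 0.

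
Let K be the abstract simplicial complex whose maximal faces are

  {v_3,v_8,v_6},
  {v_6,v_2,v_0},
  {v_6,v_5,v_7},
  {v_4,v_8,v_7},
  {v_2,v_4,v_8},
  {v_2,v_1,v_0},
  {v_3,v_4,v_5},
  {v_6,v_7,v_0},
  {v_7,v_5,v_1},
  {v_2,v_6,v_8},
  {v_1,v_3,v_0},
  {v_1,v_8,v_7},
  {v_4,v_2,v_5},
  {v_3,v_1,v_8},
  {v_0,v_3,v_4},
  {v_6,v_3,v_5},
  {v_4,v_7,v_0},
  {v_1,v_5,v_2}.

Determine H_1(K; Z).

H_1 ≅ Z^2.

Fix the vertex order v_0 < v_1 < v_2 < v_3 < v_4 < v_5 < v_6 < v_7 < v_8 and write every simplex with vertices in increasing order. Then dim K = 2 and the simplices of K are:

  0-simplices (9): [v_0], [v_1], [v_2], [v_3], [v_4], [v_5], [v_6], [v_7], [v_8]
  1-simplices (27): (27 of them)
  2-simplices (18): (18 of them)

so the chain groups are C_0 ≅ Z^9, C_1 ≅ Z^27, C_2 ≅ Z^18.

∂_1: C_1 → C_0 sends each edge [p,q] (with p < q) to q − p.
The 9×27 boundary matrix has rank 8 and Smith normal form diag(1,1,1,1,1,1,1,1).

∂_2: C_2 → C_1 maps a triangle to the signed sum of its edges. For instance
  ∂[v_3,v_5,v_6] = [v_5,v_6] − [v_3,v_6] + [v_3,v_5],
  ∂[v_1,v_5,v_7] = [v_5,v_7] − [v_1,v_7] + [v_1,v_5].
As a 27×18 matrix over Z this has rank 17, with invariant factors (1,1,1,1,1,1,1,1,1,1,1,1,1,1,1,1,1).

Reading off H_k = ker ∂_k / im ∂_{k+1}:

  H_1: rank ker ∂_1 − rank ∂_2 = (27 − 8) − 17 = 2, and the invariant factors of ∂_2 are all 1, so H_1 ≅ Z^2.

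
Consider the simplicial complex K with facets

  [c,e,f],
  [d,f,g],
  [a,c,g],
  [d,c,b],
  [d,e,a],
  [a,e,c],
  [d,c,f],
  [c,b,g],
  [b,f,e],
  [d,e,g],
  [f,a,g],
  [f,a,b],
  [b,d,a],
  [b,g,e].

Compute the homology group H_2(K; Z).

We work with the vertex ordering a < b < c < d < e < f < g. The simplices of K, each written with vertices in increasing order, are:

  0-simplices (7): a, b, c, d, e, f, g
  1-simplices (21): ab, ac, ad, ae, af, ag, bc, bd, be, bf, bg, cd, ce, cf, cg, de, df, dg, ef, eg, fg
  2-simplices (14): abd, abf, ace, acg, ade, afg, bcd, bcg, bef, beg, cdf, cef, deg, dfg

so the chain groups are C_0 ≅ Z^7, C_1 ≅ Z^21, C_2 ≅ Z^14.

Boundary ∂_1: C_1 → C_0 sends each edge [p,q] (with p < q) to q − p. For instance
  ∂df = f − d.
The resulting 7×21 matrix has rank 6, and its Smith normal form has invariant factors (1,1,1,1,1,1).

The boundary map ∂_2: C_2 → C_1 maps a triangle to the signed sum of its edges. For instance
  ∂abf = bf − af + ab,
  ∂deg = eg − dg + de.
The 21×14 boundary matrix has rank 13 and Smith normal form diag(1,1,1,1,1,1,1,1,1,1,1,1,1).

Computing H_k = (kernel of ∂_k) / (image of ∂_{k+1}):

  H_2: rank ker ∂_2 − rank ∂_3 = (14 − 13) − 0 = 1, and there is no ∂_3, so H_2 = Z.

H_2 ≅ Z.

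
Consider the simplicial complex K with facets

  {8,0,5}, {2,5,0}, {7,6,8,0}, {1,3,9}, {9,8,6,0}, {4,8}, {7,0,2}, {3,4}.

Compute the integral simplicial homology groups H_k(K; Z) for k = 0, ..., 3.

Fix the vertex order 0 < 1 < 2 < 3 < 4 < 5 < 6 < 7 < 8 < 9 and write every simplex with vertices in increasing order. Then dim K = 3 and the simplices of K are:

  0-simplices (10): [0], [1], [2], [3], [4], [5], [6], [7], [8], [9]
  1-simplices (19): [0,2], [0,5], [0,6], [0,7], [0,8], [0,9], [1,3], [1,9], [2,5], [2,7], [3,4], [3,9], [4,8], [5,8], [6,7], [6,8], [6,9], [7,8], [8,9]
  2-simplices (11): [0,2,5], [0,2,7], [0,5,8], [0,6,7], [0,6,8], [0,6,9], [0,7,8], [0,8,9], [1,3,9], [6,7,8], [6,8,9]
  3-simplices (2): [0,6,7,8], [0,6,8,9]

so the chain groups are C_0 ≅ Z^10, C_1 ≅ Z^19, C_2 ≅ Z^11, C_3 ≅ Z^2.

Boundary ∂_1: C_1 → C_0 maps an edge to its endpoints' difference, ∂[p,q] = q − p. For instance
  ∂[0,7] = [7] − [0].
This gives a 10×19 integer matrix of rank 9; reducing to Smith normal form yields diagonal entries (1,1,1,1,1,1,1,1,1).

∂_2: C_2 → C_1 acts by ∂[p,q,r] = [q,r] − [p,r] + [p,q]. For instance
  ∂[0,8,9] = [8,9] − [0,9] + [0,8],
  ∂[1,3,9] = [3,9] − [1,9] + [1,3].
As a 19×11 matrix over Z this has rank 9, with invariant factors (1,1,1,1,1,1,1,1,1).

The boundary map ∂_3: C_3 → C_2 sends each 3-simplex σ to the alternating sum Σ_i (−1)^i (σ with its i-th vertex removed). For instance
  ∂[0,6,8,9] = [6,8,9] − [0,8,9] + [0,6,9] − [0,6,8],
  ∂[0,6,7,8] = [6,7,8] − [0,7,8] + [0,6,8] − [0,6,7].
This gives a 11×2 integer matrix of rank 2; reducing to Smith normal form yields diagonal entries (1,1).

Computing H_k = (kernel of ∂_k) / (image of ∂_{k+1}):

  H_0: rank C_0 − rank ∂_1 = 10 − 9 = 1, and the invariant factors of ∂_1 are all 1, so H_0 ≅ Z.
  H_1: rank ker ∂_1 − rank ∂_2 = (19 − 9) − 9 = 1, and the invariant factors of ∂_2 are all 1, so H_1 ≅ Z.
  H_2: rank ker ∂_2 − rank ∂_3 = (11 − 9) − 2 = 0, and the invariant factors of ∂_3 are all 1, so H_2 ≅ 0.
  H_3: rank ker ∂_3 − rank ∂_4 = (2 − 2) − 0 = 0, and there is no ∂_4, so H_3 ≅ 0.

As a check, the Euler characteristic is 10 − 19 + 11 − 2 = 0, which agrees with 1 − 1 + 0 − 0 = 0.

H_0 ≅ Z,  H_1 ≅ Z,  H_2 = 0,  H_3 = 0.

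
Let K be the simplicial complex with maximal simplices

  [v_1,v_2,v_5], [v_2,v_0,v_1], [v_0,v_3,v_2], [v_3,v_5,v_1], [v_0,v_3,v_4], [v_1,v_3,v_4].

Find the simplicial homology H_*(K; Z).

H_0 ≅ Z,  H_1 ≅ Z,  H_2 = 0.

Order the vertices as v_0 < v_1 < v_2 < v_3 < v_4 < v_5. Listing each simplex with vertices in this order, K has dimension 2 with simplices:

  0-simplices (6): [v_0], [v_1], [v_2], [v_3], [v_4], [v_5]
  1-simplices (12): [v_0,v_1], [v_0,v_2], [v_0,v_3], [v_0,v_4], [v_1,v_2], [v_1,v_3], [v_1,v_4], [v_1,v_5], [v_2,v_3], [v_2,v_5], [v_3,v_4], [v_3,v_5]
  2-simplices (6): [v_0,v_1,v_2], [v_0,v_2,v_3], [v_0,v_3,v_4], [v_1,v_2,v_5], [v_1,v_3,v_4], [v_1,v_3,v_5]

Hence C_0 ≅ Z^6, C_1 ≅ Z^12, C_2 ≅ Z^6.

The boundary map ∂_1: C_1 → C_0 is given by ∂[p,q] = [q] − [p].
The resulting 6×12 matrix has rank 5, and its Smith normal form has invariant factors (1,1,1,1,1).

Boundary ∂_2: C_2 → C_1 sends each 2-simplex [p,q,r] to [q,r] − [p,r] + [p,q]. For instance
  ∂[v_1,v_3,v_5] = [v_3,v_5] − [v_1,v_5] + [v_1,v_3],
  ∂[v_1,v_2,v_5] = [v_2,v_5] − [v_1,v_5] + [v_1,v_2].
The 12×6 boundary matrix has rank 6 and Smith normal form diag(1,1,1,1,1,1).

Reading off H_k = ker ∂_k / im ∂_{k+1}:

  H_0: rank C_0 − rank ∂_1 = 6 − 5 = 1, and the invariant factors of ∂_1 are all 1, so H_0 = Z.
  H_1: rank ker ∂_1 − rank ∂_2 = (12 − 5) − 6 = 1, and the invariant factors of ∂_2 are all 1, so H_1 = Z.
  H_2: rank ker ∂_2 − rank ∂_3 = (6 − 6) − 0 = 0, and there is no ∂_3, so H_2 = 0.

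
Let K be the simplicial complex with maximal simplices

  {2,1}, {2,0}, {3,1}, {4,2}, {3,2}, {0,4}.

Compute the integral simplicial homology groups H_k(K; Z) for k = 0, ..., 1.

H_0 ≅ Z,  H_1 ≅ Z^2.

Fix the vertex order 0 < 1 < 2 < 3 < 4 and write every simplex with vertices in increasing order. Then dim K = 1 and the simplices of K are:

  0-simplices (5): [0], [1], [2], [3], [4]
  1-simplices (6): [0,2], [0,4], [1,2], [1,3], [2,3], [2,4]

so the chain groups are C_0 ≅ Z^5, C_1 ≅ Z^6.

∂_1: C_1 → C_0 maps an edge to its endpoints' difference, ∂[p,q] = q − p. For instance
  ∂[1,3] = [3] − [1].
The resulting 5×6 matrix has rank 4, and its Smith normal form has invariant factors (1,1,1,1).

Reading off H_k = ker ∂_k / im ∂_{k+1}:

  H_0: rank C_0 − rank ∂_1 = 5 − 4 = 1, and the invariant factors of ∂_1 are all 1, so H_0 = Z.
  H_1: rank ker ∂_1 − rank ∂_2 = (6 − 4) − 0 = 2, and there is no ∂_2, so H_1 = Z^2.

(K is a triangulation of a wedge of 2 circles.)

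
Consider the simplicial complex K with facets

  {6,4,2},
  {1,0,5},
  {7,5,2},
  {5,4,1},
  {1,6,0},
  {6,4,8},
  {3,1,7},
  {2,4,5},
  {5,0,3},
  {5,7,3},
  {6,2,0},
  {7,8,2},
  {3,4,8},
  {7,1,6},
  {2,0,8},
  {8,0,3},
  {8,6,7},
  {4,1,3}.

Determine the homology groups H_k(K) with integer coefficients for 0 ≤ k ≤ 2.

Order the vertices as 0 < 1 < 2 < 3 < 4 < 5 < 6 < 7 < 8. Listing each simplex with vertices in this order, K has dimension 2 with simplices:

  0-simplices (9): [0], [1], [2], [3], [4], [5], [6], [7], [8]
  1-simplices (27): (27 of them)
  2-simplices (18): [0,1,5], [0,1,6], [0,2,6], [0,2,8], [0,3,5], [0,3,8], [1,3,4], [1,3,7], [1,4,5], [1,6,7], [2,4,5], [2,4,6], [2,5,7], [2,7,8], [3,4,8], [3,5,7], [4,6,8], [6,7,8]

giving chain groups C_0 ≅ Z^9, C_1 ≅ Z^27, C_2 ≅ Z^18.

∂_1: C_1 → C_0 maps an edge to its endpoints' difference, ∂[p,q] = q − p. For instance
  ∂[4,5] = [5] − [4].
As a 9×27 matrix over Z this has rank 8, with invariant factors (1,1,1,1,1,1,1,1).

The boundary map ∂_2: C_2 → C_1 sends each 2-simplex [p,q,r] to [q,r] − [p,r] + [p,q]. For instance
  ∂[4,6,8] = [6,8] − [4,8] + [4,6],
  ∂[1,3,4] = [3,4] − [1,4] + [1,3].
This gives a 27×18 integer matrix of rank 18; reducing to Smith normal form yields diagonal entries (1,1,1,1,1,1,1,1,1,1,1,1,1,1,1,1,1,2).

Reading off H_k = ker ∂_k / im ∂_{k+1}:

  H_0: rank C_0 − rank ∂_1 = 9 − 8 = 1, and the invariant factors of ∂_1 are all 1, so H_0 = Z.
  H_1: rank ker ∂_1 − rank ∂_2 = (27 − 8) − 18 = 1, and ∂_2 has invariant factor 2 > 1, so H_1 = Z ⊕ Z/2.
  H_2: rank ker ∂_2 − rank ∂_3 = (18 − 18) − 0 = 0, and there is no ∂_3, so H_2 = 0.

As a check, the Euler characteristic is 9 − 27 + 18 = 0, which agrees with 1 − 1 + 0 = 0.

H_0 = Z,  H_1 = Z ⊕ Z/2,  H_2 = 0.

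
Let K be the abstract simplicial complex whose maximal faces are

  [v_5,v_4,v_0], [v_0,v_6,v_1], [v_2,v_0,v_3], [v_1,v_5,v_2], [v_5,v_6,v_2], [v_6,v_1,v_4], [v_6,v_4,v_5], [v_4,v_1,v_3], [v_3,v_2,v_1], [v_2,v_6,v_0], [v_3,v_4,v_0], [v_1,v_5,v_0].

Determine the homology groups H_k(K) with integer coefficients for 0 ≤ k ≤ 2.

H_0 ≅ Z,  H_1 ≅ Z/2,  H_2 = 0.

Take the total order v_0 < v_1 < v_2 < v_3 < v_4 < v_5 < v_6 on the vertex set. Then K (dimension 2) consists of the simplices:

  0-simplices (7): [v_0], [v_1], [v_2], [v_3], [v_4], [v_5], [v_6]
  1-simplices (18): (18 of them)
  2-simplices (12): (12 of them)

giving chain groups C_0 ≅ Z^7, C_1 ≅ Z^18, C_2 ≅ Z^12.

∂_1: C_1 → C_0 maps an edge to its endpoints' difference, ∂[p,q] = q − p. For instance
  ∂[v_0,v_1] = [v_1] − [v_0].
This gives a 7×18 integer matrix of rank 6; reducing to Smith normal form yields diagonal entries (1,1,1,1,1,1).

The boundary map ∂_2: C_2 → C_1 maps a triangle to the signed sum of its edges. For instance
  ∂[v_1,v_2,v_5] = [v_2,v_5] − [v_1,v_5] + [v_1,v_2],
  ∂[v_1,v_3,v_4] = [v_3,v_4] − [v_1,v_4] + [v_1,v_3].
The 18×12 boundary matrix has rank 12 and Smith normal form diag(1,1,1,1,1,1,1,1,1,1,1,2).

Computing H_k = (kernel of ∂_k) / (image of ∂_{k+1}):

  H_0: rank C_0 − rank ∂_1 = 7 − 6 = 1, and the invariant factors of ∂_1 are all 1, so H_0 = Z.
  H_1: rank ker ∂_1 − rank ∂_2 = (18 − 6) − 12 = 0, and ∂_2 has invariant factor 2 > 1, so H_1 = Z/2.
  H_2: rank ker ∂_2 − rank ∂_3 = (12 − 12) − 0 = 0, and there is no ∂_3, so H_2 = 0.

As a check, the Euler characteristic is 7 − 18 + 12 = 1, which agrees with 1 − 0 + 0 = 1.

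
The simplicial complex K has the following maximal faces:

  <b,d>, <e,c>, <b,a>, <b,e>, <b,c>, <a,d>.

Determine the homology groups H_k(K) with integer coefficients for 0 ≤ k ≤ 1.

H_0 = Z,  H_1 = Z^2.

Take the total order a < b < c < d < e on the vertex set. Then K (dimension 1) consists of the simplices:

  0-simplices (5): a, b, c, d, e
  1-simplices (6): ab, ad, bc, bd, be, ce

giving chain groups C_0 ≅ Z^5, C_1 ≅ Z^6.

The boundary map ∂_1: C_1 → C_0 sends each edge [p,q] (with p < q) to q − p.
This gives a 5×6 integer matrix of rank 4; reducing to Smith normal form yields diagonal entries (1,1,1,1).

Reading off H_k = ker ∂_k / im ∂_{k+1}:

  H_0: rank C_0 − rank ∂_1 = 5 − 4 = 1, and the invariant factors of ∂_1 are all 1, so H_0 = Z.
  H_1: rank ker ∂_1 − rank ∂_2 = (6 − 4) − 0 = 2, and there is no ∂_2, so H_1 = Z^2.

As a check, the Euler characteristic is 5 − 6 = -1, which agrees with 1 − 2 = -1.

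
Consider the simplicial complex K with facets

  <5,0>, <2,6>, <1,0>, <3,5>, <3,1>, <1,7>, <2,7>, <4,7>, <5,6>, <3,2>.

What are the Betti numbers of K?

Order the vertices as 0 < 1 < 2 < 3 < 4 < 5 < 6 < 7. Listing each simplex with vertices in this order, K has dimension 1 with simplices:

  0-simplices (8): [0], [1], [2], [3], [4], [5], [6], [7]
  1-simplices (10): [0,1], [0,5], [1,3], [1,7], [2,3], [2,6], [2,7], [3,5], [4,7], [5,6]

giving chain groups C_0 ≅ Z^8, C_1 ≅ Z^10.

The boundary map ∂_1: C_1 → C_0 maps an edge to its endpoints' difference, ∂[p,q] = q − p.
This gives a 8×10 integer matrix of rank 7; reducing to Smith normal form yields diagonal entries (1,1,1,1,1,1,1).

From H_k ≅ ker(∂_k) / im(∂_{k+1}) we obtain:

  H_0: rank C_0 − rank ∂_1 = 8 − 7 = 1, and the invariant factors of ∂_1 are all 1, so H_0 ≅ Z.
  H_1: rank ker ∂_1 − rank ∂_2 = (10 − 7) − 0 = 3, and there is no ∂_2, so H_1 ≅ Z^3.

Hence the Betti numbers are b_0 = 1, b_1 = 3.

b_0 = 1, b_1 = 3.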